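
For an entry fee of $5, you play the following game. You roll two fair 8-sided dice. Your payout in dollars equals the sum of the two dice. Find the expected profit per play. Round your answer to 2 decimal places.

$4.00

Distribution of the sum of the two dice: 2 w.p. 1/64, 3 w.p. 1/32, 4 w.p. 3/64, 5 w.p. 1/16, 6 w.p. 5/64, 7 w.p. 3/32, …
E[payout] = (1/64)·2 + (1/32)·3 + (3/64)·4 + (1/16)·5 + (5/64)·6 + (3/32)·7 + (7/64)·8 + (1/8)·9 + (7/64)·10 + (3/32)·11 + (5/64)·12 + (1/16)·13 + (3/64)·14 + (1/32)·15 + (1/64)·16 = 9
Expected profit = 9 − 5 = 4 ≈ $4.00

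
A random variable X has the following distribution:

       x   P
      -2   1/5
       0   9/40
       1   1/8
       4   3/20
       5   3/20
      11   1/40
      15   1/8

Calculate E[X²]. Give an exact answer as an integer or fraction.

E[X²] = (1/5)·4 + (9/40)·0 + (1/8)·1 + (3/20)·16 + (3/20)·25 + (1/40)·121 + (1/8)·225
     = 1529/40

1529/40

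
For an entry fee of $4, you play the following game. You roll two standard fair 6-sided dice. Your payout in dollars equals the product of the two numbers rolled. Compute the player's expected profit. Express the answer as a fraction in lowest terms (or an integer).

Distribution of the product of the two numbers rolled: 1 w.p. 1/36, 2 w.p. 1/18, 3 w.p. 1/18, 4 w.p. 1/12, 5 w.p. 1/18, 6 w.p. 1/9, …
E[payout] = (1/36)·1 + (1/18)·2 + (1/18)·3 + (1/12)·4 + (1/18)·5 + (1/9)·6 + (1/18)·8 + (1/36)·9 + (1/18)·10 + (1/9)·12 + (1/18)·15 + (1/36)·16 + (1/18)·18 + (1/18)·20 + (1/18)·24 + (1/36)·25 + (1/18)·30 + (1/36)·36 = 49/4
Expected profit = 49/4 − 4 = 33/4

33/4 dollars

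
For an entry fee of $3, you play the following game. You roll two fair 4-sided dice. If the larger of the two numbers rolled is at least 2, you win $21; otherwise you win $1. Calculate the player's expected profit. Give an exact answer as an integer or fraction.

E[payout] = (1/16)·1 + (15/16)·21 = 79/4
Expected profit = 79/4 − 3 = 67/4

67/4 dollars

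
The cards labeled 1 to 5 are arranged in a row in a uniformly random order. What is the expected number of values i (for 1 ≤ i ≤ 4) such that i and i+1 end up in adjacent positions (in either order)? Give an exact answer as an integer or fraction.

8/5

For each i ∈ {1,…,4}, let Xᵢ = 1 if i and i+1 are adjacent. P(Xᵢ=1) = 2·(5−1)!/5! = 2/5.
By linearity, E[ΣXᵢ] = (4)·(2/5) = 8/5.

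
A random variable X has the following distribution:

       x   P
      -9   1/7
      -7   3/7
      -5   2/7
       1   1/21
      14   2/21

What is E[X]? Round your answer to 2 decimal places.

-4.33

E[X] = (1/7)·(-9) + (3/7)·(-7) + (2/7)·(-5) + (1/21)·1 + (2/21)·14
     = -13/3 ≈ -4.33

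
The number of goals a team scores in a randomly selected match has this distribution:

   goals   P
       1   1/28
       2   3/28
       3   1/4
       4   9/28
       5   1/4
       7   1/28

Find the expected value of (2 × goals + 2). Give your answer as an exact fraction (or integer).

67/7

E[2x+2] = (1/28)·4 + (3/28)·6 + (1/4)·8 + (9/28)·10 + (1/4)·12 + (1/28)·16
     = 67/7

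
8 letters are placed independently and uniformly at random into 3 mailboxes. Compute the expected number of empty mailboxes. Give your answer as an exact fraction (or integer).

Let Xⱼ=1 if mailbox j is empty. P(Xⱼ=1) = ((3-1)/3)^8 = 256/6561.
By linearity, E[#empty] = 3·256/6561 = 256/2187.

256/2187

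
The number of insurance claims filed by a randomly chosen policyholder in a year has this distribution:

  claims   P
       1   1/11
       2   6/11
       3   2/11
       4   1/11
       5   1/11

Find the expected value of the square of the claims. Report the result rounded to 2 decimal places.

E[X²] = (1/11)·1 + (6/11)·4 + (2/11)·9 + (1/11)·16 + (1/11)·25
     = 84/11 ≈ 7.64

7.64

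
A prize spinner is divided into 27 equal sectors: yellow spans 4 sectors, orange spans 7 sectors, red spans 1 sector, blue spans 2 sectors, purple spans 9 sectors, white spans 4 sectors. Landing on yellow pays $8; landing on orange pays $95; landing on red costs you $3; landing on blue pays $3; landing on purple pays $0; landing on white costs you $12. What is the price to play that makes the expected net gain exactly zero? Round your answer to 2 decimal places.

$24.15

E[payout] = (4/27)·8 + (7/27)·95 + (1/27)·(-3) + (2/27)·3 + (9/27)·0 + (4/27)·(-12) = 652/27
Fair fee = E[payout] = 652/27 ≈ $24.15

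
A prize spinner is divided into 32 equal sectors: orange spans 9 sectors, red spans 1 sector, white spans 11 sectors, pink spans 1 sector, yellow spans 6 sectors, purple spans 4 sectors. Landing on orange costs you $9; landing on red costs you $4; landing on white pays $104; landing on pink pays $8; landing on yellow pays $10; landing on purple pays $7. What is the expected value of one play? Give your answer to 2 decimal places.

$36.09

E[payout] = (9/32)·(-9) + (1/32)·(-4) + (11/32)·104 + (1/32)·8 + (6/32)·10 + (4/32)·7 = 1155/32
≈ $36.09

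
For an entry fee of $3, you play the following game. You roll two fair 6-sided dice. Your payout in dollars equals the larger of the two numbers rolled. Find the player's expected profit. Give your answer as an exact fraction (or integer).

Distribution of the larger of the two numbers rolled: 1 w.p. 1/36, 2 w.p. 1/12, 3 w.p. 5/36, 4 w.p. 7/36, 5 w.p. 1/4, 6 w.p. 11/36
E[payout] = (1/36)·1 + (1/12)·2 + (5/36)·3 + (7/36)·4 + (1/4)·5 + (11/36)·6 = 161/36
Expected profit = 161/36 − 3 = 53/36

53/36 dollars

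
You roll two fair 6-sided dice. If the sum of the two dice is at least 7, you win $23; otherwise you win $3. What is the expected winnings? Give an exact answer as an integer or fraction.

44/3 dollars

E[payout] = (5/12)·3 + (7/12)·23 = 44/3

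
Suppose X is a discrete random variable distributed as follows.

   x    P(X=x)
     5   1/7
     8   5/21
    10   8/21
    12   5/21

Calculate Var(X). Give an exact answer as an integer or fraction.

730/147

E[X] = (1/7)·5 + (5/21)·8 + (8/21)·10 + (5/21)·12 = 65/7
E[X²] = (1/7)·25 + (5/21)·64 + (8/21)·100 + (5/21)·144 = 1915/21
Var(X) = 1915/21 − (65/7)² = 730/147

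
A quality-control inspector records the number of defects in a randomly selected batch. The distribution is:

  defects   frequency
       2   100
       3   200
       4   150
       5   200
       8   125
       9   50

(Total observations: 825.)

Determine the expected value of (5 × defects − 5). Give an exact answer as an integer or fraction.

55/3

Total = 825, so P(defects=2) = 100/825, etc.
E[5x-5] = (4/33)·5 + (8/33)·10 + (2/11)·15 + (8/33)·20 + (5/33)·35 + (2/33)·40
     = 55/3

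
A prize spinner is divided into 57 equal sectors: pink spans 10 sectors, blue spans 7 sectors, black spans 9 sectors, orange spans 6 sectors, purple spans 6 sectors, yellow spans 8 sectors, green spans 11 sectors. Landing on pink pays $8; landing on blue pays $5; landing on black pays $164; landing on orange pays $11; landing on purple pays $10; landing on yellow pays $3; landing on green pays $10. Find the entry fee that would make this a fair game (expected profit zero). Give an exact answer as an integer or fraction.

E[payout] = (10/57)·8 + (7/57)·5 + (9/57)·164 + (6/57)·11 + (6/57)·10 + (8/57)·3 + (11/57)·10 = 617/19
Fair fee = E[payout] = 617/19

617/19 dollars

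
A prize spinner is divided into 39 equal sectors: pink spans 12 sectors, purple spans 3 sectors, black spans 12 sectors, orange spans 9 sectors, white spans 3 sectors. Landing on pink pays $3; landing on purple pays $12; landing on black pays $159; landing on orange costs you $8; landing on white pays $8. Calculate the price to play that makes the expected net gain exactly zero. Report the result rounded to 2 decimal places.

E[payout] = (12/39)·3 + (3/39)·12 + (12/39)·159 + (9/39)·(-8) + (3/39)·8 = 644/13
Fair fee = E[payout] = 644/13 ≈ $49.54

$49.54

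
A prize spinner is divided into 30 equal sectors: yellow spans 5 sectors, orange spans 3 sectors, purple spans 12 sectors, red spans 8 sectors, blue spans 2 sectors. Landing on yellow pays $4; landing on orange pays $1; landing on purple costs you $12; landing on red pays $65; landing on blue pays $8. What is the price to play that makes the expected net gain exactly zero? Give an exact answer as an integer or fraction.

E[payout] = (5/30)·4 + (3/30)·1 + (12/30)·(-12) + (8/30)·65 + (2/30)·8 = 83/6
Fair fee = E[payout] = 83/6

83/6 dollars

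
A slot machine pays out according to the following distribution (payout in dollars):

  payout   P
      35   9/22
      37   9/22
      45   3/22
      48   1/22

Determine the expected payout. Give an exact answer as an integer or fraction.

E[X] = (9/22)·35 + (9/22)·37 + (3/22)·45 + (1/22)·48
     = 831/22

831/22 dollars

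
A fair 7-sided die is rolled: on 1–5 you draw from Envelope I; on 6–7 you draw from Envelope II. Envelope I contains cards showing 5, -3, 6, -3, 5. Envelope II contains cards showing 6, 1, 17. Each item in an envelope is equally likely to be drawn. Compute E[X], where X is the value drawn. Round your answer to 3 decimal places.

3.714

E[X | Envelope I] = (5 − 3 + 6 − 3 + 5)/5 = 2
E[X | Envelope II] = (6 + 1 + 17)/3 = 8
E[X] = (5/7)·2 + (2/7)·8 = 26/7 ≈ 3.714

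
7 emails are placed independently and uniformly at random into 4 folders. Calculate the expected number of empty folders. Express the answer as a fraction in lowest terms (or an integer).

Let Xⱼ=1 if folder j is empty. P(Xⱼ=1) = ((4-1)/4)^7 = 2187/16384.
By linearity, E[#empty] = 4·2187/16384 = 2187/4096.

2187/4096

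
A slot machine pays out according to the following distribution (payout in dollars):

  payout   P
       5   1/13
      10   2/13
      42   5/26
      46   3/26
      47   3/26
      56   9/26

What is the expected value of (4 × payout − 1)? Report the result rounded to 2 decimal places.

E[4x-1] = (1/13)·19 + (2/13)·39 + (5/26)·167 + (3/26)·183 + (3/26)·187 + (9/26)·223
     = 2073/13 ≈ 159.46

159.46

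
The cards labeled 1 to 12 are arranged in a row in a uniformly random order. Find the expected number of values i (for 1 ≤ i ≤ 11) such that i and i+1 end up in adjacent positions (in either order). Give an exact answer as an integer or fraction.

For each i ∈ {1,…,11}, let Xᵢ = 1 if i and i+1 are adjacent. P(Xᵢ=1) = 2·(12−1)!/12! = 2/12.
By linearity, E[ΣXᵢ] = (11)·(2/12) = 11/6.

11/6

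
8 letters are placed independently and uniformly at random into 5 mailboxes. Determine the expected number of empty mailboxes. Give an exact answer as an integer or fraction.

Let Xⱼ=1 if mailbox j is empty. P(Xⱼ=1) = ((5-1)/5)^8 = 65536/390625.
By linearity, E[#empty] = 5·65536/390625 = 65536/78125.

65536/78125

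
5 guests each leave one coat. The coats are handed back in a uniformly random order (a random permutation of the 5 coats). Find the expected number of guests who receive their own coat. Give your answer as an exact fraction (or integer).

Let Xᵢ = 1 if person i gets their own coat. For each i, P(Xᵢ=1) = 1/5.
By linearity of expectation, E[X₁+…+X_5] = 5·(1/5) = 1.

1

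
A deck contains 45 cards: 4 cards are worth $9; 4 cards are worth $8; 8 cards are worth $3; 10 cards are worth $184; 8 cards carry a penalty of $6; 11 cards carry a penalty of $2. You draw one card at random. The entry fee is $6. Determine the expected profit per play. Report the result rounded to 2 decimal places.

$35.38

E[payout] = (4/45)·9 + (4/45)·8 + (8/45)·3 + (10/45)·184 + (8/45)·(-6) + (11/45)·(-2) = 1862/45
Expected profit = 1862/45 − 6 = 1592/45 ≈ $35.38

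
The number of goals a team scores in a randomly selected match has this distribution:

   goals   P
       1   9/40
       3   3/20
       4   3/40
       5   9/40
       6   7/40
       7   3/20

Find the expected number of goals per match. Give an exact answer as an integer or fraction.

E[X] = (9/40)·1 + (3/20)·3 + (3/40)·4 + (9/40)·5 + (7/40)·6 + (3/20)·7
     = 21/5

21/5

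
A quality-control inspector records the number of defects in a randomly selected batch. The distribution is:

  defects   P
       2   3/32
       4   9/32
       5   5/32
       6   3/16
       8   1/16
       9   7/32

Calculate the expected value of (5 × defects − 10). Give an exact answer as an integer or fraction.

295/16

E[5x-10] = (3/32)·0 + (9/32)·10 + (5/32)·15 + (3/16)·20 + (1/16)·30 + (7/32)·35
     = 295/16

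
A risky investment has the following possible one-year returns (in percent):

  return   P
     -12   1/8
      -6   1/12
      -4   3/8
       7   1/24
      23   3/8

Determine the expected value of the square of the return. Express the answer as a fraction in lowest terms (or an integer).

E[X²] = (1/8)·144 + (1/12)·36 + (3/8)·16 + (1/24)·49 + (3/8)·529
     = 2729/12

2729/12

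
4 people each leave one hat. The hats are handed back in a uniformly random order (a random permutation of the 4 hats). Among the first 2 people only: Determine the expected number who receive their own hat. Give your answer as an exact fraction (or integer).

Let Xᵢ = 1 if person i gets their own hat. For each i, P(Xᵢ=1) = 1/4.
By linearity of expectation, E[X₁+…+X_2] = 2·(1/4) = 1/2.

1/2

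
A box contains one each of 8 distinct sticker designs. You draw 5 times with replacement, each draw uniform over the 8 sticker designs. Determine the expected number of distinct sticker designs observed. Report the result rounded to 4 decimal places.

3.8967

Let Xⱼ=1 if type j appears at least once. P(Xⱼ=1) = 1 − ((8−1)/8)^5 = 15961/32768.
E[#distinct] = 8·15961/32768 = 15961/4096.
≈ 3.8967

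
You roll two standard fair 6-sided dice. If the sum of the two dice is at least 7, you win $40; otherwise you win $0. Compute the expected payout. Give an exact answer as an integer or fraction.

E[payout] = (5/12)·0 + (7/12)·40 = 70/3

70/3 dollars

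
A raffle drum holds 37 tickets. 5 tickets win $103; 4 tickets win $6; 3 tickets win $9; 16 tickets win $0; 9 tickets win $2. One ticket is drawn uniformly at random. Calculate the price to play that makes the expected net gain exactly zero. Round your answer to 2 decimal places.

E[payout] = (5/37)·103 + (4/37)·6 + (3/37)·9 + (16/37)·0 + (9/37)·2 = 584/37
Fair fee = E[payout] = 584/37 ≈ $15.78

$15.78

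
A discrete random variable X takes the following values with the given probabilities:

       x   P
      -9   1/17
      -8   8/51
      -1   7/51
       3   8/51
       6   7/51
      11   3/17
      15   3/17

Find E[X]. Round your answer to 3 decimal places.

3.961

E[X] = (1/17)·(-9) + (8/51)·(-8) + (7/51)·(-1) + (8/51)·3 + (7/51)·6 + (3/17)·11 + (3/17)·15
     = 202/51 ≈ 3.961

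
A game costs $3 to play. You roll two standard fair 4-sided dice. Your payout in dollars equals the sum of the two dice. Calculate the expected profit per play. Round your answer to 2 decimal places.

$2.00

Distribution of the sum of the two dice: 2 w.p. 1/16, 3 w.p. 1/8, 4 w.p. 3/16, 5 w.p. 1/4, 6 w.p. 3/16, 7 w.p. 1/8, …
E[payout] = (1/16)·2 + (1/8)·3 + (3/16)·4 + (1/4)·5 + (3/16)·6 + (1/8)·7 + (1/16)·8 = 5
Expected profit = 5 − 3 = 2 ≈ $2.00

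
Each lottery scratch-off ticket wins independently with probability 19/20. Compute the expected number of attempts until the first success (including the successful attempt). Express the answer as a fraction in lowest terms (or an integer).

For a geometric distribution, E[trials] = 1/p = 1/(19/20) = 20/19.

20/19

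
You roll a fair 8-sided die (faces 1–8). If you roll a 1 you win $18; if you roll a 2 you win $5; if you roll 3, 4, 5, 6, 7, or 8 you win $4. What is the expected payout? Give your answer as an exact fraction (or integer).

47/8 dollars

E[payout] = (3/4)·4 + (1/8)·5 + (1/8)·18 = 47/8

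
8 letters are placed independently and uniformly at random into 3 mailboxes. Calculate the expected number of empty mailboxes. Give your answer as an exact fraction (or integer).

256/2187

Let Xⱼ=1 if mailbox j is empty. P(Xⱼ=1) = ((3-1)/3)^8 = 256/6561.
By linearity, E[#empty] = 3·256/6561 = 256/2187.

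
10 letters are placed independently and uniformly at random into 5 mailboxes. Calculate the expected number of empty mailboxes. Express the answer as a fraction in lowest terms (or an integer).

1048576/1953125

Let Xⱼ=1 if mailbox j is empty. P(Xⱼ=1) = ((5-1)/5)^10 = 1048576/9765625.
By linearity, E[#empty] = 5·1048576/9765625 = 1048576/1953125.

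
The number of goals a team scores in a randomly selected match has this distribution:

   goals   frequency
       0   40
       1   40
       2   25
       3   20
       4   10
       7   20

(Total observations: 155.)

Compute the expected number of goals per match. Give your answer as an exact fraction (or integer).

66/31

Total = 155, so P(goals=0) = 40/155, etc.
E[X] = (8/31)·0 + (8/31)·1 + (5/31)·2 + (4/31)·3 + (2/31)·4 + (4/31)·7
     = 66/31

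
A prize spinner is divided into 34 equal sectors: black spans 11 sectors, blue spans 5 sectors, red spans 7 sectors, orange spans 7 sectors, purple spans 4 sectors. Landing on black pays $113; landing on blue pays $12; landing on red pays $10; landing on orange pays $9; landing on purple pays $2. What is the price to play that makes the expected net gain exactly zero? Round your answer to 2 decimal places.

$42.47

E[payout] = (11/34)·113 + (5/34)·12 + (7/34)·10 + (7/34)·9 + (4/34)·2 = 722/17
Fair fee = E[payout] = 722/17 ≈ $42.47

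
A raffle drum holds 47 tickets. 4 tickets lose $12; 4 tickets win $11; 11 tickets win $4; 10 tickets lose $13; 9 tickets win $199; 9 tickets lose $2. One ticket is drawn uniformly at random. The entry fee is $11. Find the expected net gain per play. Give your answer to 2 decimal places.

$24.81

E[payout] = (4/47)·(-12) + (4/47)·11 + (11/47)·4 + (10/47)·(-13) + (9/47)·199 + (9/47)·(-2) = 1683/47
Expected profit = 1683/47 − 11 = 1166/47 ≈ $24.81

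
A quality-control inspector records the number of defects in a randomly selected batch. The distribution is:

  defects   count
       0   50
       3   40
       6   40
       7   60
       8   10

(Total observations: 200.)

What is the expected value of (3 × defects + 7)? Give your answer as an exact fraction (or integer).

Total = 200, so P(defects=0) = 50/200, etc.
E[3x+7] = (1/4)·7 + (1/5)·16 + (1/5)·25 + (3/10)·28 + (1/20)·31
     = 199/10

199/10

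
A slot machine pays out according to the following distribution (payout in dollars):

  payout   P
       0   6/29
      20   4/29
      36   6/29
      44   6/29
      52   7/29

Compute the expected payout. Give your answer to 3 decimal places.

E[X] = (6/29)·0 + (4/29)·20 + (6/29)·36 + (6/29)·44 + (7/29)·52
     = 924/29 ≈ 31.862

$31.862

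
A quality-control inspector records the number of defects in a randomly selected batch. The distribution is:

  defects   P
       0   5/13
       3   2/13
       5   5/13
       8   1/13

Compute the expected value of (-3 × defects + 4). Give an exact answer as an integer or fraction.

-5

E[-3x+4] = (5/13)·4 + (2/13)·(-5) + (5/13)·(-11) + (1/13)·(-20)
     = -5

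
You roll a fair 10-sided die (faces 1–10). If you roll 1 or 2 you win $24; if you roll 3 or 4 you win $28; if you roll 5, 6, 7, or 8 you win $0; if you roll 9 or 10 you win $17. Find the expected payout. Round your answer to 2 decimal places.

$13.80

E[payout] = (2/5)·0 + (1/5)·17 + (1/5)·24 + (1/5)·28 = 69/5
≈ $13.80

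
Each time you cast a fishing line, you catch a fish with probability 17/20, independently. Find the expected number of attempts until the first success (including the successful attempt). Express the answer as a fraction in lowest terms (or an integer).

For a geometric distribution, E[trials] = 1/p = 1/(17/20) = 20/17.

20/17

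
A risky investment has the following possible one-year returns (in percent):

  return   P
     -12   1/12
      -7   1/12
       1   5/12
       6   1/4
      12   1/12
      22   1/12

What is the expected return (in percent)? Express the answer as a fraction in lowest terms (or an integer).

19/6

E[X] = (1/12)·(-12) + (1/12)·(-7) + (5/12)·1 + (1/4)·6 + (1/12)·12 + (1/12)·22
     = 19/6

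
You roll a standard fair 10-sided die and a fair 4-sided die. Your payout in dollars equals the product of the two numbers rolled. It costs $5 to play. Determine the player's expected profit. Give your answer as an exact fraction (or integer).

Distribution of the product of the two numbers rolled: 1 w.p. 1/40, 2 w.p. 1/20, 3 w.p. 1/20, 4 w.p. 3/40, 5 w.p. 1/40, 6 w.p. 3/40, …
E[payout] = (1/40)·1 + (1/20)·2 + (1/20)·3 + (3/40)·4 + (1/40)·5 + (3/40)·6 + (1/40)·7 + (3/40)·8 + (1/20)·9 + (1/20)·10 + (3/40)·12 + (1/40)·14 + (1/40)·15 + (1/20)·16 + (1/20)·18 + (1/20)·20 + (1/40)·21 + (1/20)·24 + (1/40)·27 + (1/40)·28 + (1/40)·30 + (1/40)·32 + (1/40)·36 + (1/40)·40 = 55/4
Expected profit = 55/4 − 5 = 35/4

35/4 dollars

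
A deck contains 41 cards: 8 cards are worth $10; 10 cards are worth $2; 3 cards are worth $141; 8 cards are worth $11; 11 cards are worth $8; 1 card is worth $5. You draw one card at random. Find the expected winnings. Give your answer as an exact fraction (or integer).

E[payout] = (8/41)·10 + (10/41)·2 + (3/41)·141 + (8/41)·11 + (11/41)·8 + (1/41)·5 = 704/41

704/41 dollars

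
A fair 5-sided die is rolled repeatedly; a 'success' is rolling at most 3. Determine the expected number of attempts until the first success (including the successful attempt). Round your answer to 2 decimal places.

1.67

For a geometric distribution, E[trials] = 1/p = 1/(3/5) = 5/3.
≈ 1.67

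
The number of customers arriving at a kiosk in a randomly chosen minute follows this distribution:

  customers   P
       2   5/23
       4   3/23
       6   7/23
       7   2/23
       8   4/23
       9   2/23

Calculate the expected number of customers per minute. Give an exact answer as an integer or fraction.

E[X] = (5/23)·2 + (3/23)·4 + (7/23)·6 + (2/23)·7 + (4/23)·8 + (2/23)·9
     = 128/23

128/23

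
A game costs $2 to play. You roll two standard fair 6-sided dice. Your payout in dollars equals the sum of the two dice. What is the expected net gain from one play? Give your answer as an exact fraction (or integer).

$5

Distribution of the sum of the two dice: 2 w.p. 1/36, 3 w.p. 1/18, 4 w.p. 1/12, 5 w.p. 1/9, 6 w.p. 5/36, 7 w.p. 1/6, …
E[payout] = (1/36)·2 + (1/18)·3 + (1/12)·4 + (1/9)·5 + (5/36)·6 + (1/6)·7 + (5/36)·8 + (1/9)·9 + (1/12)·10 + (1/18)·11 + (1/36)·12 = 7
Expected profit = 7 − 2 = 5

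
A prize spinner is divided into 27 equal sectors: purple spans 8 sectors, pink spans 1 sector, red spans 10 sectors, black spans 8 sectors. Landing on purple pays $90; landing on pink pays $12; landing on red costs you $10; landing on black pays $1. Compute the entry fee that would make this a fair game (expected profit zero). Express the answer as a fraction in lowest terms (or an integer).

640/27 dollars

E[payout] = (8/27)·90 + (1/27)·12 + (10/27)·(-10) + (8/27)·1 = 640/27
Fair fee = E[payout] = 640/27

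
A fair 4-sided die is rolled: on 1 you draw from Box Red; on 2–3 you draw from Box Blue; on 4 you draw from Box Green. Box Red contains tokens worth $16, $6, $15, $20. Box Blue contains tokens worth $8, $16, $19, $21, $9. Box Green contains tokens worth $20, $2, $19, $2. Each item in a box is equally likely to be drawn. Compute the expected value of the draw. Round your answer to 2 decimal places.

$13.55

E[X | Box Red] = (16 + 6 + 15 + 20)/4 = 57/4
E[X | Box Blue] = (8 + 16 + 19 + 21 + 9)/5 = 73/5
E[X | Box Green] = (20 + 2 + 19 + 2)/4 = 43/4
E[X] = (1/4)·57/4 + (1/2)·73/5 + (1/4)·43/4 = 271/20 ≈ 13.55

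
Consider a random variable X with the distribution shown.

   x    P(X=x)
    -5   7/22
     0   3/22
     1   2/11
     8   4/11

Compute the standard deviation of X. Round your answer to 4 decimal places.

5.3999

E[X] = 3/2, E[X²] = 691/22
Var(X) = E[X²] − (E[X])² = 691/22 − 9/4 = 1283/44
SD(X) = √(1283/44) ≈ 5.3999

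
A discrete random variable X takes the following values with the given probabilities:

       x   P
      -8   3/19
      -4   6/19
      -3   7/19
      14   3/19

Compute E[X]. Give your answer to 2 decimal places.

E[X] = (3/19)·(-8) + (6/19)·(-4) + (7/19)·(-3) + (3/19)·14
     = -27/19 ≈ -1.42

-1.42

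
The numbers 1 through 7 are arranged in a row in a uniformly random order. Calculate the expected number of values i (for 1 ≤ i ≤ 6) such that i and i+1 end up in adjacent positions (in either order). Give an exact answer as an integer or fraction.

For each i ∈ {1,…,6}, let Xᵢ = 1 if i and i+1 are adjacent. P(Xᵢ=1) = 2·(7−1)!/7! = 2/7.
By linearity, E[ΣXᵢ] = (6)·(2/7) = 12/7.

12/7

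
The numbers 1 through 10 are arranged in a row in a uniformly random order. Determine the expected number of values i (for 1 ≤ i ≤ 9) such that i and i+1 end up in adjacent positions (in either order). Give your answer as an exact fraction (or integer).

For each i ∈ {1,…,9}, let Xᵢ = 1 if i and i+1 are adjacent. P(Xᵢ=1) = 2·(10−1)!/10! = 2/10.
By linearity, E[ΣXᵢ] = (9)·(2/10) = 9/5.

9/5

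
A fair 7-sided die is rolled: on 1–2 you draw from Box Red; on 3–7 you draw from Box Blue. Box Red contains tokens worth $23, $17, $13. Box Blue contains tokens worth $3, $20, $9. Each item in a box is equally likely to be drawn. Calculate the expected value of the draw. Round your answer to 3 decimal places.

E[X | Box Red] = (23 + 17 + 13)/3 = 53/3
E[X | Box Blue] = (3 + 20 + 9)/3 = 32/3
E[X] = (2/7)·53/3 + (5/7)·32/3 = 38/3 ≈ 12.667

$12.667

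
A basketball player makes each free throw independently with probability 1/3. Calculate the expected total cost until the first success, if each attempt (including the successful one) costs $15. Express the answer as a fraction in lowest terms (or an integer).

E[#attempts] = 1/p = 3; E[cost] = 15·3 = 45.

$45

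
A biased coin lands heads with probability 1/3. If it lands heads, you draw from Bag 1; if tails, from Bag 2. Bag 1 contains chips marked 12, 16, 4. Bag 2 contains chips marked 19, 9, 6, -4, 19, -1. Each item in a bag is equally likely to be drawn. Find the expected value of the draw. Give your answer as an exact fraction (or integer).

80/9

E[X | Bag 1] = (12 + 16 + 4)/3 = 32/3
E[X | Bag 2] = (19 + 9 + 6 − 4 + 19 − 1)/6 = 8
E[X] = (1/3)·32/3 + (2/3)·8 = 80/9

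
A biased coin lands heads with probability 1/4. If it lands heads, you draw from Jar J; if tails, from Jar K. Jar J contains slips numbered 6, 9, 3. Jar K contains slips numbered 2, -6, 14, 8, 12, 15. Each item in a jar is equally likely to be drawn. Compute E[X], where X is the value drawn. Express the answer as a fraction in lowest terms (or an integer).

57/8

E[X | Jar J] = (6 + 9 + 3)/3 = 6
E[X | Jar K] = (2 − 6 + 14 + 8 + 12 + 15)/6 = 15/2
E[X] = (1/4)·6 + (3/4)·15/2 = 57/8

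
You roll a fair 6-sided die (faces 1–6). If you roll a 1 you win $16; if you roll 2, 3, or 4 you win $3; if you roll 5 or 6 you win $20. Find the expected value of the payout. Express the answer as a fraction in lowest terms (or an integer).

65/6 dollars

E[payout] = (1/2)·3 + (1/6)·16 + (1/3)·20 = 65/6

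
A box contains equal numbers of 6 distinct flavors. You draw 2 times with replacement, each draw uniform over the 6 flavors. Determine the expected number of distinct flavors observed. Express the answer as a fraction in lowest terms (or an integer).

11/6

Let Xⱼ=1 if type j appears at least once. P(Xⱼ=1) = 1 − ((6−1)/6)^2 = 11/36.
E[#distinct] = 6·11/36 = 11/6.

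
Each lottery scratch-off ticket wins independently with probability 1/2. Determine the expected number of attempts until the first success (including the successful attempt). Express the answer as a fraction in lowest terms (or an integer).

2

For a geometric distribution, E[trials] = 1/p = 1/(1/2) = 2.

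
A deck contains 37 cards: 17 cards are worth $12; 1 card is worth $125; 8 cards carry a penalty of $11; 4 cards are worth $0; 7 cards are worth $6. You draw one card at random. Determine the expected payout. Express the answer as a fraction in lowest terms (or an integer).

283/37 dollars

E[payout] = (17/37)·12 + (1/37)·125 + (8/37)·(-11) + (4/37)·0 + (7/37)·6 = 283/37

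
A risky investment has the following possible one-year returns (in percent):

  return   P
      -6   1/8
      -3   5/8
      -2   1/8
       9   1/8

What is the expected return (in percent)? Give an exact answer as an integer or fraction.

E[X] = (1/8)·(-6) + (5/8)·(-3) + (1/8)·(-2) + (1/8)·9
     = -7/4

-7/4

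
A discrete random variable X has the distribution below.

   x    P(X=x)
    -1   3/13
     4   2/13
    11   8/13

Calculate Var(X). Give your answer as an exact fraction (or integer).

E[X] = (3/13)·(-1) + (2/13)·4 + (8/13)·11 = 93/13
E[X²] = (3/13)·1 + (2/13)·16 + (8/13)·121 = 1003/13
Var(X) = 1003/13 − (93/13)² = 4390/169

4390/169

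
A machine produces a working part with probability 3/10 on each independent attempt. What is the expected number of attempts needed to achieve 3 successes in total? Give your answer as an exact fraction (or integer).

10

By linearity (sum of 3 independent geometric waits), E[trials] = 3/p = 3/(3/10) = 10.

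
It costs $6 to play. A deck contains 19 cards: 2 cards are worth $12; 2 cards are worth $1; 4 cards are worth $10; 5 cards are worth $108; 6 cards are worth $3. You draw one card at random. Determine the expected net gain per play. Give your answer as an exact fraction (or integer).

E[payout] = (2/19)·12 + (2/19)·1 + (4/19)·10 + (5/19)·108 + (6/19)·3 = 624/19
Expected profit = 624/19 − 6 = 510/19

510/19 dollars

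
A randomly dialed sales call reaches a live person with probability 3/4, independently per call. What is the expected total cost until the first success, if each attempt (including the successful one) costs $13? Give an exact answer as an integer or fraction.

E[#attempts] = 1/p = 4/3; E[cost] = 13·4/3 = 52/3.

52/3 dollars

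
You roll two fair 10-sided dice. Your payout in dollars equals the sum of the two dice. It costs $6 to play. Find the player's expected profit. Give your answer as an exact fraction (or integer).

Distribution of the sum of the two dice: 2 w.p. 1/100, 3 w.p. 1/50, 4 w.p. 3/100, 5 w.p. 1/25, 6 w.p. 1/20, 7 w.p. 3/50, …
E[payout] = (1/100)·2 + (1/50)·3 + (3/100)·4 + (1/25)·5 + (1/20)·6 + (3/50)·7 + (7/100)·8 + (2/25)·9 + (9/100)·10 + (1/10)·11 + (9/100)·12 + (2/25)·13 + (7/100)·14 + (3/50)·15 + (1/20)·16 + (1/25)·17 + (3/100)·18 + (1/50)·19 + (1/100)·20 = 11
Expected profit = 11 − 6 = 5

$5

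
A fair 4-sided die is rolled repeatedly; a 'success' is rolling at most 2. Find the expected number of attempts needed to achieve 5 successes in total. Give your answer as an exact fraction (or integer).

By linearity (sum of 5 independent geometric waits), E[trials] = 5/p = 5/(1/2) = 10.

10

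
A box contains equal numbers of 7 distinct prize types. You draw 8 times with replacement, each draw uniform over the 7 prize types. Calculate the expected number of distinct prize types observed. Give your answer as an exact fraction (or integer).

Let Xⱼ=1 if type j appears at least once. P(Xⱼ=1) = 1 − ((7−1)/7)^8 = 4085185/5764801.
E[#distinct] = 7·4085185/5764801 = 4085185/823543.

4085185/823543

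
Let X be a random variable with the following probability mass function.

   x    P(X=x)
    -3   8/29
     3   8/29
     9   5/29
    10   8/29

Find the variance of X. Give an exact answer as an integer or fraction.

23496/841

E[X] = (8/29)·(-3) + (8/29)·3 + (5/29)·9 + (8/29)·10 = 125/29
E[X²] = (8/29)·9 + (8/29)·9 + (5/29)·81 + (8/29)·100 = 1349/29
Var(X) = 1349/29 − (125/29)² = 23496/841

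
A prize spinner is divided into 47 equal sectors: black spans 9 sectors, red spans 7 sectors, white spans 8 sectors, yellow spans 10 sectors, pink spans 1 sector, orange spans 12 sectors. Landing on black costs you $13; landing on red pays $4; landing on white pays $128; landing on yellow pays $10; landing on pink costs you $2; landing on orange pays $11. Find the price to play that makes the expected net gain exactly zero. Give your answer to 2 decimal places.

E[payout] = (9/47)·(-13) + (7/47)·4 + (8/47)·128 + (10/47)·10 + (1/47)·(-2) + (12/47)·11 = 1165/47
Fair fee = E[payout] = 1165/47 ≈ $24.79

$24.79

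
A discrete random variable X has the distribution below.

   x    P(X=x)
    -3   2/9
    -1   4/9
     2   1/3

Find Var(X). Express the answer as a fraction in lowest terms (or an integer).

290/81

E[X] = (2/9)·(-3) + (4/9)·(-1) + (1/3)·2 = -4/9
E[X²] = (2/9)·9 + (4/9)·1 + (1/3)·4 = 34/9
Var(X) = 34/9 − (-4/9)² = 290/81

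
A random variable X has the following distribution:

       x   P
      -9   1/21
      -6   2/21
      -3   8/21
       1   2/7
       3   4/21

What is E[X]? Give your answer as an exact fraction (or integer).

-9/7

E[X] = (1/21)·(-9) + (2/21)·(-6) + (8/21)·(-3) + (2/7)·1 + (4/21)·3
     = -9/7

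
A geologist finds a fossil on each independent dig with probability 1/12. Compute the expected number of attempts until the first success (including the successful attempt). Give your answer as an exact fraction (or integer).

For a geometric distribution, E[trials] = 1/p = 1/(1/12) = 12.

12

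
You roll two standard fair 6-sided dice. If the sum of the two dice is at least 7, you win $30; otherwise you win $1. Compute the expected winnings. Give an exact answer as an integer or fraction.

215/12 dollars

E[payout] = (5/12)·1 + (7/12)·30 = 215/12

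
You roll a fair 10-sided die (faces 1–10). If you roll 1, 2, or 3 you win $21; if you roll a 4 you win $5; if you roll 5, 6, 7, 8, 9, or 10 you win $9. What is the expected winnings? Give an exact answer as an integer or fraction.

E[payout] = (1/10)·5 + (3/5)·9 + (3/10)·21 = 61/5

61/5 dollars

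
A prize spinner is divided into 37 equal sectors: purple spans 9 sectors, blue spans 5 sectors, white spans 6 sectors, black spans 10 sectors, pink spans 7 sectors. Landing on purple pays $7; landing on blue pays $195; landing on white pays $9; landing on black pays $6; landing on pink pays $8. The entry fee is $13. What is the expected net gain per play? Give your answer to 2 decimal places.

$19.65

E[payout] = (9/37)·7 + (5/37)·195 + (6/37)·9 + (10/37)·6 + (7/37)·8 = 1208/37
Expected profit = 1208/37 − 13 = 727/37 ≈ $19.65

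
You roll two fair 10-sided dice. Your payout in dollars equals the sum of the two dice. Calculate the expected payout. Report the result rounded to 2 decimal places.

$11.00

Distribution of the sum of the two dice: 2 w.p. 1/100, 3 w.p. 1/50, 4 w.p. 3/100, 5 w.p. 1/25, 6 w.p. 1/20, 7 w.p. 3/50, …
E[payout] = (1/100)·2 + (1/50)·3 + (3/100)·4 + (1/25)·5 + (1/20)·6 + (3/50)·7 + (7/100)·8 + (2/25)·9 + (9/100)·10 + (1/10)·11 + (9/100)·12 + (2/25)·13 + (7/100)·14 + (3/50)·15 + (1/20)·16 + (1/25)·17 + (3/100)·18 + (1/50)·19 + (1/100)·20 = 11
≈ $11.00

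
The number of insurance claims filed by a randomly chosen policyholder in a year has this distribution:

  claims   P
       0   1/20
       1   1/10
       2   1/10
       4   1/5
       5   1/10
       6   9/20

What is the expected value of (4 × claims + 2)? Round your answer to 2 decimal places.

E[4x+2] = (1/20)·2 + (1/10)·6 + (1/10)·10 + (1/5)·18 + (1/10)·22 + (9/20)·26
     = 96/5 ≈ 19.20

19.20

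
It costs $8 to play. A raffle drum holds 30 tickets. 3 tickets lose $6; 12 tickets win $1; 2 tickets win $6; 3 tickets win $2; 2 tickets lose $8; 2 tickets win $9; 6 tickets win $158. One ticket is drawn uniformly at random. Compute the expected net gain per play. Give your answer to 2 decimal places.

$24.07

E[payout] = (3/30)·(-6) + (12/30)·1 + (2/30)·6 + (3/30)·2 + (2/30)·(-8) + (2/30)·9 + (6/30)·158 = 481/15
Expected profit = 481/15 − 8 = 361/15 ≈ $24.07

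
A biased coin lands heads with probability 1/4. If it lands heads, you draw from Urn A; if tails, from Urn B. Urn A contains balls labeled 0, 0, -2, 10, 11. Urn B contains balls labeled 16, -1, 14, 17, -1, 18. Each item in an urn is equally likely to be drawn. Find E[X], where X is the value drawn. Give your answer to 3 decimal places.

8.825

E[X | Urn A] = (0 + 0 − 2 + 10 + 11)/5 = 19/5
E[X | Urn B] = (16 − 1 + 14 + 17 − 1 + 18)/6 = 21/2
E[X] = (1/4)·19/5 + (3/4)·21/2 = 353/40 ≈ 8.825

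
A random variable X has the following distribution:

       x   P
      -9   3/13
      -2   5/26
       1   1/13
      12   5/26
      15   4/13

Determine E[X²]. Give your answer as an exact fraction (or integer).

1514/13

E[X²] = (3/13)·81 + (5/26)·4 + (1/13)·1 + (5/26)·144 + (4/13)·225
     = 1514/13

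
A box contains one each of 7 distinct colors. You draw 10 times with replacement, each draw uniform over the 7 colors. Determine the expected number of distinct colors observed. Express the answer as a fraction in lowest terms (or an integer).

222009073/40353607

Let Xⱼ=1 if type j appears at least once. P(Xⱼ=1) = 1 − ((7−1)/7)^10 = 222009073/282475249.
E[#distinct] = 7·222009073/282475249 = 222009073/40353607.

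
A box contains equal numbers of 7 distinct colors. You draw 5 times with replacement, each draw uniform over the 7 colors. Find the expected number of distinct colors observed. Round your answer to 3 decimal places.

Let Xⱼ=1 if type j appears at least once. P(Xⱼ=1) = 1 − ((7−1)/7)^5 = 9031/16807.
E[#distinct] = 7·9031/16807 = 9031/2401.
≈ 3.761

3.761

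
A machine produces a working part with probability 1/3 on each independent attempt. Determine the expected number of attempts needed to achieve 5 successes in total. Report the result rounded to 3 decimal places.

15.000

By linearity (sum of 5 independent geometric waits), E[trials] = 5/p = 5/(1/3) = 15.
≈ 15.000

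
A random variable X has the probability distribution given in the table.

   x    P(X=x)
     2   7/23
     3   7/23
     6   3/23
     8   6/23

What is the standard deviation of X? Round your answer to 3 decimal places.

2.463

E[X] = 101/23, E[X²] = 583/23
Var(X) = E[X²] − (E[X])² = 583/23 − 10201/529 = 3208/529
SD(X) = √(3208/529) ≈ 2.463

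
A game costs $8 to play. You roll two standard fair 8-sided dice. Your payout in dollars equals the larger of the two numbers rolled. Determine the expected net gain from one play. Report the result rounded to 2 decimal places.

Distribution of the larger of the two numbers rolled: 1 w.p. 1/64, 2 w.p. 3/64, 3 w.p. 5/64, 4 w.p. 7/64, 5 w.p. 9/64, 6 w.p. 11/64, …
E[payout] = (1/64)·1 + (3/64)·2 + (5/64)·3 + (7/64)·4 + (9/64)·5 + (11/64)·6 + (13/64)·7 + (15/64)·8 = 93/16
Expected profit = 93/16 − 8 = -35/16 ≈ -$2.19

-$2.19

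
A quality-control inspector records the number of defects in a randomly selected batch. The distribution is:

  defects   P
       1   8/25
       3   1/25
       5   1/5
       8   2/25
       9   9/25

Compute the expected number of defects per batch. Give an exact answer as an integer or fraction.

133/25

E[X] = (8/25)·1 + (1/25)·3 + (1/5)·5 + (2/25)·8 + (9/25)·9
     = 133/25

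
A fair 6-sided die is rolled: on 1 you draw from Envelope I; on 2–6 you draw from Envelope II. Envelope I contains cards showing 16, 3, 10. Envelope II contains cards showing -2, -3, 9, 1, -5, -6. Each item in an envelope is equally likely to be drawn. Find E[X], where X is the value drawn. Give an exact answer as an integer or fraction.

E[X | Envelope I] = (16 + 3 + 10)/3 = 29/3
E[X | Envelope II] = (-2 − 3 + 9 + 1 − 5 − 6)/6 = -1
E[X] = (1/6)·29/3 + (5/6)·(-1) = 7/9

7/9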